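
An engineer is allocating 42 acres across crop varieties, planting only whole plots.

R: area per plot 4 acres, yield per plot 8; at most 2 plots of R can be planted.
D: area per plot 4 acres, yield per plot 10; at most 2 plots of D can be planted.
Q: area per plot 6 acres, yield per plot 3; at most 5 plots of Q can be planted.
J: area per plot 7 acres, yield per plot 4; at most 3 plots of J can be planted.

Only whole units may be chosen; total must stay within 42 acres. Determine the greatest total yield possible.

50

Take 2×R, 2×D, 2×Q, and 2×J: area 42 ≤ 42, yield 2·8 + 2·10 + 2·3 + 2·4 = 50.
D has the best ratio (10/4) and is taken to its limit of 2; remaining capacity is filled optimally with the others.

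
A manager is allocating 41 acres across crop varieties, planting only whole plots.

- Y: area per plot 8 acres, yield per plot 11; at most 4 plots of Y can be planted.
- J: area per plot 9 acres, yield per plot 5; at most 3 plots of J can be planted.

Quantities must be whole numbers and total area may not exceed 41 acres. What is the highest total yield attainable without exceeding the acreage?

This is a bounded integer knapsack.
Take 4×Y and 1×J: area 41 ≤ 41, yield 4·11 + 1·5 = 49.
Y has the best ratio (11/8) and is taken to its limit of 4; remaining capacity is filled optimally with the others.

49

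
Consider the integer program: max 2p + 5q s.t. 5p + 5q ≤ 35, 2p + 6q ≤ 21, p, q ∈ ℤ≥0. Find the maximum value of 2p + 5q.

The continuous relaxation peaks at (5.25, 1.75) with value 19.25; rounding to a feasible lattice point costs some objective.
(p,q)=(4,2): 5·4+5·2=30≤35, 2·4+6·2=20≤21, objective 18.
(p,q)=(6,1): 5·6+5·1=35≤35, 2·6+6·1=18≤21, objective 17.
No feasible integer point exceeds 18.

18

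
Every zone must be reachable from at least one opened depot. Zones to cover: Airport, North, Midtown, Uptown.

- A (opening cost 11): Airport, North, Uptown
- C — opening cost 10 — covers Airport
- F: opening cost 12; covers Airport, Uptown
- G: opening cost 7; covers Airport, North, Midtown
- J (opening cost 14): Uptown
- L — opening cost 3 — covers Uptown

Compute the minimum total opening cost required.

10

Choose G and L: together they cover Airport, North, Midtown, Uptown — every zone.
Total opening cost: 7 + 3 = 10.
No cover costs less than 10.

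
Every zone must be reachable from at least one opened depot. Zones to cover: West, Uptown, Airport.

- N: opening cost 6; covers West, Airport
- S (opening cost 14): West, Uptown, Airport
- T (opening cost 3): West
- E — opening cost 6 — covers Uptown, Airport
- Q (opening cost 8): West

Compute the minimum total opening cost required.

9

The greedy cost-per-new-zone heuristic would pick N and E for 12, but a cheaper cover exists.
Choose T and E: together they cover West, Uptown, Airport — every zone.
Total opening cost: 3 + 6 = 9.
No cover costs less than 9.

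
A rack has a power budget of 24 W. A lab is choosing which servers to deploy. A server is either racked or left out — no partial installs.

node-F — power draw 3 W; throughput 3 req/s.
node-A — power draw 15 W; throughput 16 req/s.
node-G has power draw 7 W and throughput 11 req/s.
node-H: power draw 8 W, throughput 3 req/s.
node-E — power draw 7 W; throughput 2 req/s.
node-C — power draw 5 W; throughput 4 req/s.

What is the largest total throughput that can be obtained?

Allowing fractional choices, the relaxed optimum would be about 29.0, but servers are indivisible.
node-F + node-G + node-H + node-C: power draw 3 + 7 + 8 + 5 = 23 ≤ 24, throughput 3 + 11 + 3 + 4 = 21.
node-A + node-G: power draw 15 + 7 = 22 ≤ 24, throughput 16 + 11 = 27.
node-F + node-A + node-C: power draw 3 + 15 + 5 = 23 ≤ 24, throughput 3 + 16 + 4 = 23.
Best is node-A and node-G with total throughput 27.

27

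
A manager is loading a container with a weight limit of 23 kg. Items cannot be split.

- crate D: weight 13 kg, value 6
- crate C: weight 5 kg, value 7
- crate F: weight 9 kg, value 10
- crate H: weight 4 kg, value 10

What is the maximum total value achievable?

27

This is a 0-1 knapsack instance.
Take crate C, crate F, and crate H: weight 5 + 9 + 4 = 18 ≤ 23, value 7 + 10 + 10 = 27.
No other feasible combination does better.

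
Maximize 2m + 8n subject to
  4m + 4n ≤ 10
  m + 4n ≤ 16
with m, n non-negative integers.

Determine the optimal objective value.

16

The continuous relaxation peaks at (0, 2.5) with value 20.00; rounding to a feasible lattice point costs some objective.
(m,n)=(0,2): 4·0+4·2=8≤10, 1·0+4·2=8≤16, objective 16.
(m,n)=(1,1): 4·1+4·1=8≤10, 1·1+4·1=5≤16, objective 10.
The best lattice point is (0,2), giving 16.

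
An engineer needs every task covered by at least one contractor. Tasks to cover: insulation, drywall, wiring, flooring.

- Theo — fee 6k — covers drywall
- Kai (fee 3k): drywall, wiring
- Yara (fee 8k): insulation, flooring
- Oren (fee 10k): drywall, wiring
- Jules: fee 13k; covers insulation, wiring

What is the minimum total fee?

11

This is a weighted set-cover instance.
Choose Kai and Yara: together they cover insulation, drywall, wiring, flooring — every task.
Total fee: 3 + 8 = 11.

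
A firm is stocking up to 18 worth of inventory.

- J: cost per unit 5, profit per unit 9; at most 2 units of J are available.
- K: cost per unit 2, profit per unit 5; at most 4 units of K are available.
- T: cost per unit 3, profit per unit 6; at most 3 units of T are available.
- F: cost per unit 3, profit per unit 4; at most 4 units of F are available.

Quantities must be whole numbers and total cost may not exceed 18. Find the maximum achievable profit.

38

This is a bounded integer knapsack.
4×K and 3×T: cost 17 ≤ 18, profit 4·5 + 3·6 = 38.
2×J and 4×K: cost 18 ≤ 18, profit 2·9 + 4·5 = 38.
Best is 38.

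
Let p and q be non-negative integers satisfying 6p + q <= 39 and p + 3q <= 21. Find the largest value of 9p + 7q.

80

Relaxing integrality, the LP optimum is 86.65 at (p,q) = (5.65, 5.12), which is not an integer point.
(p,q)=(5,5): 6·5+1·5=35≤39, 1·5+3·5=20≤21, objective 80.
(p,q)=(5,4): 6·5+1·4=34≤39, 1·5+3·4=17≤21, objective 73.
(p,q)=(4,5): 6·4+1·5=29≤39, 1·4+3·5=19≤21, objective 71.
The best lattice point is (5,5), giving 80.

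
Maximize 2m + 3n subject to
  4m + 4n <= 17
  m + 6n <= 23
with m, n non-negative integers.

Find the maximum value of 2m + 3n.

11

(m,n)=(1,3) is feasible, giving 11.
(m,n)=(2,2) is feasible, giving 10.
(m,n)=(0,3) is feasible, giving 9.
Maximum is 11 at (m,n)=(1,3).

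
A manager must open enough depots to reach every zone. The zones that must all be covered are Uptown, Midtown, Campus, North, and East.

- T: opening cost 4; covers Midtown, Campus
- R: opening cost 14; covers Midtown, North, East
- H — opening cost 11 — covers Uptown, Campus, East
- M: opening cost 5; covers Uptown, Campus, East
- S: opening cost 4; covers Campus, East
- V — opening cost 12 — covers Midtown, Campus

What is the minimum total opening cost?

The greedy cost-per-new-zone heuristic would pick M, T, and R for 23, but a cheaper cover exists.
Choose R and M: together they cover Uptown, Midtown, Campus, North, East — every zone.
Total opening cost: 14 + 5 = 19.
No cover costs less than 19.

19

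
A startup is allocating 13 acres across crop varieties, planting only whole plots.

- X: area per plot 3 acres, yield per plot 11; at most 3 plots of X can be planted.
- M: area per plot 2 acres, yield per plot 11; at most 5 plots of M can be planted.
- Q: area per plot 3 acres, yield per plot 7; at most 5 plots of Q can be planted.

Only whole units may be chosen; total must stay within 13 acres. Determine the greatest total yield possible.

66

5×M and 1×Q: area 13 ≤ 13, yield 5·11 + 1·7 = 62.
1×X and 5×M: area 13 ≤ 13, yield 1·11 + 5·11 = 66.
Best is 66.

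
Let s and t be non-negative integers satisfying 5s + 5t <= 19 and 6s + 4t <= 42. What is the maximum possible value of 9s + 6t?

27

The continuous relaxation peaks at (3.8, 0) with value 34.20; rounding to a feasible lattice point costs some objective.
(s,t)=(3,0): 5·3+5·0=15≤19, 6·3+4·0=18≤42, objective 27.
(s,t)=(2,1): 5·2+5·1=15≤19, 6·2+4·1=16≤42, objective 24.
(s,t)=(2,0): 5·2+5·0=10≤19, 6·2+4·0=12≤42, objective 18.
Maximum is 27 at (s,t)=(3,0).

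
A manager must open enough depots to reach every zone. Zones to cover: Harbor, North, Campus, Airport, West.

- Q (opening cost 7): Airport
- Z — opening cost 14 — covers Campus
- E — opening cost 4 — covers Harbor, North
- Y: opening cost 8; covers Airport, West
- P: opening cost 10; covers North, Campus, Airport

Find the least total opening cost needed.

22

Choose E, Y, and P: together they cover Harbor, North, Campus, Airport, West — every zone.
Total opening cost: 4 + 8 + 10 = 22.
No cover costs less than 22.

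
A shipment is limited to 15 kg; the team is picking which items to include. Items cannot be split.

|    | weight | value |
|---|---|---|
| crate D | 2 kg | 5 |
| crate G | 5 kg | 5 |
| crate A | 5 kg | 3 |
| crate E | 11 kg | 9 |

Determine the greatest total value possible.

14

Treat it as a binary knapsack problem.
Allowing fractional choices, the relaxed optimum would be about 16.5, but items are indivisible.
crate D + crate E: weight 2 + 11 = 13 ≤ 15, value 5 + 9 = 14.
crate D + crate G + crate A: weight 2 + 5 + 5 = 12 ≤ 15, value 5 + 5 + 3 = 13.
Best is crate D and crate E with total value 14.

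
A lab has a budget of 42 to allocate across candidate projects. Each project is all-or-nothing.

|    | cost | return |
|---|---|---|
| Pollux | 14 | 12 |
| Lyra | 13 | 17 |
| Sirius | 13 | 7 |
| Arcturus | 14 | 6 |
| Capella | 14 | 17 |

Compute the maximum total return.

Lyra + Arcturus + Capella: cost 13 + 14 + 14 = 41 ≤ 42, return 17 + 6 + 17 = 40.
Lyra + Sirius + Capella: cost 13 + 13 + 14 = 40 ≤ 42, return 17 + 7 + 17 = 41.
Pollux + Lyra + Capella: cost 14 + 13 + 14 = 41 ≤ 42, return 12 + 17 + 17 = 46.
Best is Pollux, Lyra, and Capella with total return 46.

46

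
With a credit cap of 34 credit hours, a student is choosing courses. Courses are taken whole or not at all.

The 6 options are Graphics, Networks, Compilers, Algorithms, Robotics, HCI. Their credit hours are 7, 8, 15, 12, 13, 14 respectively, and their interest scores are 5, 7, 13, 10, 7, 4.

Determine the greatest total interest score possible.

28

This is an integer program with binary decision variables.
Allowing fractional choices, the relaxed optimum would be about 29.2, but courses are indivisible.
Graphics + Networks + Compilers: credit hours 7 + 8 + 15 = 30 ≤ 34, interest score 5 + 7 + 13 = 25.
Graphics + Compilers + Algorithms: credit hours 7 + 15 + 12 = 34 ≤ 34, interest score 5 + 13 + 10 = 28.
Networks + Algorithms + Robotics: credit hours 8 + 12 + 13 = 33 ≤ 34, interest score 7 + 10 + 7 = 24.
Best is Graphics, Compilers, and Algorithms with total interest score 28.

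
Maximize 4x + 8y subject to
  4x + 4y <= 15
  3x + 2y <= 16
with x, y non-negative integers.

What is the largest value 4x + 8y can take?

Relaxing integrality, the LP optimum is 30.00 at (x,y) = (0, 3.75), which is not an integer point.
(x,y)=(0,3): 4·0+4·3=12≤15, 3·0+2·3=6≤16, objective 24.
(x,y)=(1,2): 4·1+4·2=12≤15, 3·1+2·2=7≤16, objective 20.
(x,y)=(0,2): 4·0+4·2=8≤15, 3·0+2·2=4≤16, objective 16.
No feasible integer point exceeds 24.

24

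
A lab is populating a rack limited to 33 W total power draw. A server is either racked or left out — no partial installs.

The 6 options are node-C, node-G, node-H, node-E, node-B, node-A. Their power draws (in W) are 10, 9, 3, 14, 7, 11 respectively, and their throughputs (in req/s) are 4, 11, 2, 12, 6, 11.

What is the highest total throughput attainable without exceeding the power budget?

31

Take node-G, node-H, node-E, and node-B: power draw 9 + 3 + 14 + 7 = 33 ≤ 33, throughput 11 + 2 + 12 + 6 = 31.
No other feasible combination does better.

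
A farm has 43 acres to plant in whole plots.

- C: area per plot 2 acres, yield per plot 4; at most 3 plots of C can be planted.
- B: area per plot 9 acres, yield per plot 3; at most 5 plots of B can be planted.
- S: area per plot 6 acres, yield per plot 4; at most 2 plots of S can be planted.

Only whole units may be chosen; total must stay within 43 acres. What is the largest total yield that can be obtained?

C has the best ratio (4/2); taking only C gives at most 3×4 = 12 (stopped by the supply cap of 3).
Mixing does better — 3×C, 2×B, and 2×S: area 36 ≤ 43, yield 3·4 + 2·3 + 2·4 = 26.

26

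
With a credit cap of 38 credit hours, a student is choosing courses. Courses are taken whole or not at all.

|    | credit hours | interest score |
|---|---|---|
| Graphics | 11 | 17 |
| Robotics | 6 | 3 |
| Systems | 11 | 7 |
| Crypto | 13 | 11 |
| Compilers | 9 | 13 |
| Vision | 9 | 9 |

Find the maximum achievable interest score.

42

Allowing fractional choices, the relaxed optimum would be about 46.6, but courses are indivisible.
Graphics + Robotics + Systems + Compilers: credit hours 11 + 6 + 11 + 9 = 37 ≤ 38, interest score 17 + 3 + 7 + 13 = 40.
Graphics + Crypto + Compilers: credit hours 11 + 13 + 9 = 33 ≤ 38, interest score 17 + 11 + 13 = 41.
Graphics + Robotics + Compilers + Vision: credit hours 11 + 6 + 9 + 9 = 35 ≤ 38, interest score 17 + 3 + 13 + 9 = 42.
Best is Graphics, Robotics, Compilers, and Vision with total interest score 42.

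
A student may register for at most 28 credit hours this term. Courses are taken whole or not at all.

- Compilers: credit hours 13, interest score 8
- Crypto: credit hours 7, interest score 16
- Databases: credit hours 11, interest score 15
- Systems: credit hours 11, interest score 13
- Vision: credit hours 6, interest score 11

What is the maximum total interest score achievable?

42

Allowing fractional choices, the relaxed optimum would be about 46.7, but courses are indivisible.
Crypto + Databases + Vision: credit hours 7 + 11 + 6 = 24 ≤ 28, interest score 16 + 15 + 11 = 42.
Databases + Systems + Vision: credit hours 11 + 11 + 6 = 28 ≤ 28, interest score 15 + 13 + 11 = 39.
Crypto + Systems + Vision: credit hours 7 + 11 + 6 = 24 ≤ 28, interest score 16 + 13 + 11 = 40.
Best is Crypto, Databases, and Vision with total interest score 42.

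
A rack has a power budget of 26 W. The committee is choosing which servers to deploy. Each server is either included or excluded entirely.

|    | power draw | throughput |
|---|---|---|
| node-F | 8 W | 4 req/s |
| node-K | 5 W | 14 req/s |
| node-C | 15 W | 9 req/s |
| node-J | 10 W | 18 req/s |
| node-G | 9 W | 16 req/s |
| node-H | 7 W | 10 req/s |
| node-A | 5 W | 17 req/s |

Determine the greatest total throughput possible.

57

This is an integer program with binary decision variables.
Allowing fractional choices, the relaxed optimum would be about 59.7, but servers are indivisible.
node-K + node-J + node-A: power draw 5 + 10 + 5 = 20 ≤ 26, throughput 14 + 18 + 17 = 49.
node-K + node-G + node-H + node-A: power draw 5 + 9 + 7 + 5 = 26 ≤ 26, throughput 14 + 16 + 10 + 17 = 57.
node-J + node-G + node-A: power draw 10 + 9 + 5 = 24 ≤ 26, throughput 18 + 16 + 17 = 51.
Best is node-K, node-G, node-H, and node-A with total throughput 57.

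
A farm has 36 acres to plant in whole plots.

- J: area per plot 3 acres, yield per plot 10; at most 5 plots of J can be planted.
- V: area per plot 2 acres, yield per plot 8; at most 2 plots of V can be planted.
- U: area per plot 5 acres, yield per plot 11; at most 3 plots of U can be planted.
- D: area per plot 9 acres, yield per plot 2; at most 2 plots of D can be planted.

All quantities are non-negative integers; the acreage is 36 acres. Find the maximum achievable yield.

This is a bounded integer knapsack.
V has the best ratio (8/2); taking only V gives at most 2×8 = 16 (stopped by the supply cap of 2).
Mixing does better — 5×J, 2×V, and 3×U: area 34 ≤ 36, yield 5·10 + 2·8 + 3·11 = 99.

99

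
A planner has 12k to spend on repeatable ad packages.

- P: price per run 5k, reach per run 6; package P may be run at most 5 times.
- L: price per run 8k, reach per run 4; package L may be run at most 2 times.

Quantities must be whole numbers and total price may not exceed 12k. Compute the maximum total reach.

12

P has the best ratio (6/5); taking only P gives at most 2×6 = 12 (stopped by the price limit).
Optimal: 2×P: price 10 ≤ 12, reach 2·6 = 12.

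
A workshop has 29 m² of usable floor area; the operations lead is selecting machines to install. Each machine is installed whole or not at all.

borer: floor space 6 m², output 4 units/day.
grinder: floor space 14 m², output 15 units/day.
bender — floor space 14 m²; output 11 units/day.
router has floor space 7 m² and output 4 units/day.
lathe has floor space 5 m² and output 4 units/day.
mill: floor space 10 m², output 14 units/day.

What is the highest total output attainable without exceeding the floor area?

33

Take grinder, lathe, and mill: floor space 14 + 5 + 10 = 29 ≤ 29, output 15 + 4 + 14 = 33.
No other feasible combination does better.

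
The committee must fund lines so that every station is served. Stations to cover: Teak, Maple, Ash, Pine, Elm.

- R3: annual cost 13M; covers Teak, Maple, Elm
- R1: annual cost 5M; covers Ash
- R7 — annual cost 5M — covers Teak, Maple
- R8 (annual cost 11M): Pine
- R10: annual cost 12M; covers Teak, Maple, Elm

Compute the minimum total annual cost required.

The greedy cost-per-new-station heuristic would pick R7, R1, R8, and R10 for 33, but a cheaper cover exists.
Choose R1, R8, and R10: together they cover Teak, Maple, Ash, Pine, Elm — every station.
Total annual cost: 5 + 11 + 12 = 28.
No cover costs less than 28.

28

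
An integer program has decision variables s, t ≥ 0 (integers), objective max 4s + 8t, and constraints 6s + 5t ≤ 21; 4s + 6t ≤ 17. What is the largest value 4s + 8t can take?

The continuous relaxation peaks at (0, 2.83) with value 22.67; rounding to a feasible lattice point costs some objective.
(s,t)=(1,2) is feasible, giving 20.
(s,t)=(2,1) is feasible, giving 16.
(s,t)=(0,2) is feasible, giving 16.
(s,t)=(1,1) is feasible, giving 12.
No feasible integer point exceeds 20.

20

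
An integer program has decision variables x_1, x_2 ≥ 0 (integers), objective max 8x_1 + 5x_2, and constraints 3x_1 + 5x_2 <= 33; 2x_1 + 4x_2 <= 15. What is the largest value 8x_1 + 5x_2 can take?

56

(x_1,x_2)=(7,0): 3·7+5·0=21≤33, 2·7+4·0=14≤15, objective 56.
(x_1,x_2)=(6,0): 3·6+5·0=18≤33, 2·6+4·0=12≤15, objective 48.
No feasible integer point exceeds 56.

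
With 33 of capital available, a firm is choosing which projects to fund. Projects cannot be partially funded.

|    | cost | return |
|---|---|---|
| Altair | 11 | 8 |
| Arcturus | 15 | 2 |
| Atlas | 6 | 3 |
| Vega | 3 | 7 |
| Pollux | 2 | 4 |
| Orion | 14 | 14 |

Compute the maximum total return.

33

Allowing fractional choices, the relaxed optimum would be about 34.5, but projects are indivisible.
Altair + Vega + Pollux + Orion: cost 11 + 3 + 2 + 14 = 30 ≤ 33, return 8 + 7 + 4 + 14 = 33.
Altair + Vega + Orion: cost 11 + 3 + 14 = 28 ≤ 33, return 8 + 7 + 14 = 29.
Best is Altair, Vega, Pollux, and Orion with total return 33.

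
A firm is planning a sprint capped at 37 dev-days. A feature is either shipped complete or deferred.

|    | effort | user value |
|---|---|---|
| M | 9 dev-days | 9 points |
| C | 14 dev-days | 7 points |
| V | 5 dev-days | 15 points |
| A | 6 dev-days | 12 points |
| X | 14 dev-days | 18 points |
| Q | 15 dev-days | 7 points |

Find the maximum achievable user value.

54

V + A + X: effort 5 + 6 + 14 = 25 ≤ 37, user value 15 + 12 + 18 = 45.
M + V + A + X: effort 9 + 5 + 6 + 14 = 34 ≤ 37, user value 9 + 15 + 12 + 18 = 54.
M + C + V + A: effort 9 + 14 + 5 + 6 = 34 ≤ 37, user value 9 + 7 + 15 + 12 = 43.
Best is M, V, A, and X with total user value 54.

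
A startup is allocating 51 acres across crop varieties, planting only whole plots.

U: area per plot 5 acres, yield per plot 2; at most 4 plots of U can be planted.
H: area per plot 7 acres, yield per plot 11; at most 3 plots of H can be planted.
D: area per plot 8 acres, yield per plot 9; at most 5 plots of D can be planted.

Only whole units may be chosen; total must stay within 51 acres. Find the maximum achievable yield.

1×U, 3×H, and 3×D: area 50 ≤ 51, yield 1·2 + 3·11 + 3·9 = 62.
3×H and 3×D: area 45 ≤ 51, yield 3·11 + 3·9 = 60.
Best is 62.

62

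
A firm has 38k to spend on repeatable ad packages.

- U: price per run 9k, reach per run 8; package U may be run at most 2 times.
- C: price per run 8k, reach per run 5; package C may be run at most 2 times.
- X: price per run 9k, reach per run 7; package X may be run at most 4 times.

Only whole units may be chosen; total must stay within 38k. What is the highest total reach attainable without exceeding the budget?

This is a bounded integer knapsack.
1×U and 3×X: price 36 ≤ 38, reach 1·8 + 3·7 = 29.
2×U and 2×X: price 36 ≤ 38, reach 2·8 + 2·7 = 30.
Best is 30.

30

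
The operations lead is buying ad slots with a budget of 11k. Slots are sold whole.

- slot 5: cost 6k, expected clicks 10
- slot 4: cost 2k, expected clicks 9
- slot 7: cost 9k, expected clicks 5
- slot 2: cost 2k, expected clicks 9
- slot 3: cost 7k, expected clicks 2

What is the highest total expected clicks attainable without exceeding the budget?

Allowing fractional choices, the relaxed optimum would be about 28.6, but ad slots are indivisible.
slot 5 + slot 4: cost 6 + 2 = 8 ≤ 11, expected clicks 10 + 9 = 19.
slot 5 + slot 4 + slot 2: cost 6 + 2 + 2 = 10 ≤ 11, expected clicks 10 + 9 + 9 = 28.
slot 4 + slot 2 + slot 3: cost 2 + 2 + 7 = 11 ≤ 11, expected clicks 9 + 9 + 2 = 20.
Best is slot 5, slot 4, and slot 2 with total expected clicks 28.

28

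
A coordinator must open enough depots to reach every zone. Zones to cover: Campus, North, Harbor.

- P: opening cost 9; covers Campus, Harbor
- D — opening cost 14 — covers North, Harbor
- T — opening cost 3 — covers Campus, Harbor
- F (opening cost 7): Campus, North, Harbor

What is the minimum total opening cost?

This is an integer covering problem.
F alone covers Campus, North, Harbor — every zone.
Total opening cost: 7.

7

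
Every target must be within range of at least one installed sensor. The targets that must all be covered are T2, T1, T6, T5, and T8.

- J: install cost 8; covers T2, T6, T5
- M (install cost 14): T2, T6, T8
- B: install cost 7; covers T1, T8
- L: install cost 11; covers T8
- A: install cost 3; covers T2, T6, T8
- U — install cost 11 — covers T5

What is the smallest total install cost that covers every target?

The greedy cost-per-new-target heuristic would pick A, B, and J for 18, but a cheaper cover exists.
Choose J and B: together they cover T2, T1, T6, T5, T8 — every target.
Total install cost: 8 + 7 = 15.
No cover costs less than 15.

15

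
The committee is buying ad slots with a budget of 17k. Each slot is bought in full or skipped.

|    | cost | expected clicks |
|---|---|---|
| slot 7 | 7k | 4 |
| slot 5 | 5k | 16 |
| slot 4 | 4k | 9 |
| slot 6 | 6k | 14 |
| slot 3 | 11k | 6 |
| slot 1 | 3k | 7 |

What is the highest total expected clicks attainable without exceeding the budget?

slot 5 + slot 6 + slot 1: cost 5 + 6 + 3 = 14 ≤ 17, expected clicks 16 + 14 + 7 = 37.
slot 5 + slot 4 + slot 6: cost 5 + 4 + 6 = 15 ≤ 17, expected clicks 16 + 9 + 14 = 39.
Best is slot 5, slot 4, and slot 6 with total expected clicks 39.

39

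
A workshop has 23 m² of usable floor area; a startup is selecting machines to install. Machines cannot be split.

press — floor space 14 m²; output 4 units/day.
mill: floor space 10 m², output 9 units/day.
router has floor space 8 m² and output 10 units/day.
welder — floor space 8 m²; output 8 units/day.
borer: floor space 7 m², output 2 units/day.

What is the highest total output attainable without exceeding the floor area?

This is a 0-1 knapsack instance.
Allowing fractional choices, the relaxed optimum would be about 24.3, but machines are indivisible.
router + welder: floor space 8 + 8 = 16 ≤ 23, output 10 + 8 = 18.
mill + router: floor space 10 + 8 = 18 ≤ 23, output 9 + 10 = 19.
router + welder + borer: floor space 8 + 8 + 7 = 23 ≤ 23, output 10 + 8 + 2 = 20.
Best is router, welder, and borer with total output 20.

20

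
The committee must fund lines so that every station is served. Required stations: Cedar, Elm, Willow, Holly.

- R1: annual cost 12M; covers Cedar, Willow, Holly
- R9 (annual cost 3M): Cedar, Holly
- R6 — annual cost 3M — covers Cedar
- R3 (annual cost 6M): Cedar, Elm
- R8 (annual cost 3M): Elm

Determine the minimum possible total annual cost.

This is a weighted set-cover instance.
The greedy cost-per-new-station heuristic would pick R9, R8, and R1 for 18, but a cheaper cover exists.
Choose R1 and R8: together they cover Cedar, Elm, Willow, Holly — every station.
Total annual cost: 12 + 3 = 15.
No cover costs less than 15.

15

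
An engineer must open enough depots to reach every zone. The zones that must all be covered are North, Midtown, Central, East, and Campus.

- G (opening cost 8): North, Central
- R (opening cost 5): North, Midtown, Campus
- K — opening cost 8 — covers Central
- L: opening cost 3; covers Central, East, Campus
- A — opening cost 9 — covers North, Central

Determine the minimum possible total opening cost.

Choose R and L: together they cover North, Midtown, Central, East, Campus — every zone.
Total opening cost: 5 + 3 = 8.
No cover costs less than 8.

8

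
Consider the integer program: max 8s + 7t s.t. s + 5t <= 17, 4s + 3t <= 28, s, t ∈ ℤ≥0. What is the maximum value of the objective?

56

(s,t)=(7,0) is feasible, giving 56.
(s,t)=(6,1) is feasible, giving 55.
(s,t)=(5,2) is feasible, giving 54.
The best lattice point is (7,0), giving 56.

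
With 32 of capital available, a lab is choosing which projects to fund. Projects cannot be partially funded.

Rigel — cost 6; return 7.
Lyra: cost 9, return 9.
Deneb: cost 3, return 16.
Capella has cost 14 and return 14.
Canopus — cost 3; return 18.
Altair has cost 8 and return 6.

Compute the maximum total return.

57

Treat it as a binary knapsack problem.
Lyra + Deneb + Capella + Canopus: cost 9 + 3 + 14 + 3 = 29 ≤ 32, return 9 + 16 + 14 + 18 = 57.
Rigel + Lyra + Deneb + Canopus + Altair: cost 6 + 9 + 3 + 3 + 8 = 29 ≤ 32, return 7 + 9 + 16 + 18 + 6 = 56.
Rigel + Deneb + Capella + Canopus: cost 6 + 3 + 14 + 3 = 26 ≤ 32, return 7 + 16 + 14 + 18 = 55.
Best is Lyra, Deneb, Capella, and Canopus with total return 57.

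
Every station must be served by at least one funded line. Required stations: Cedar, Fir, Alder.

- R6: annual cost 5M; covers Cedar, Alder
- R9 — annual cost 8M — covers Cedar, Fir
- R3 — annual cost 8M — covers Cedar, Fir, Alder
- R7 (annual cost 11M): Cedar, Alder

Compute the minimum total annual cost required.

8

The greedy cost-per-new-station heuristic would pick R6 and R9 for 13, but a cheaper cover exists.
R3 alone covers Cedar, Fir, Alder — every station.
Total annual cost: 8.
No cover costs less than 8.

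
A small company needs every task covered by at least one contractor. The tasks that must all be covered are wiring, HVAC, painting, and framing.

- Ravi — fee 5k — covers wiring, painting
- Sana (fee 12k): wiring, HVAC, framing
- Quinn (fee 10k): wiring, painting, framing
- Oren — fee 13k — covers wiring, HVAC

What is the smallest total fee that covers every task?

Choose Ravi and Sana: together they cover wiring, HVAC, painting, framing — every task.
Total fee: 5 + 12 = 17.
No cover costs less than 17.

17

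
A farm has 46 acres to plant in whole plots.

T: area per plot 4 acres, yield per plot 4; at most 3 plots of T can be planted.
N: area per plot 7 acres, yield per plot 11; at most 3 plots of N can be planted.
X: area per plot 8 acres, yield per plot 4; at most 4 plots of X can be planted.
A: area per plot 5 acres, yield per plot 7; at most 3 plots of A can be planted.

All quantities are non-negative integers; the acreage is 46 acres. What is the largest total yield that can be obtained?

62

N has the best ratio (11/7); taking only N gives at most 3×11 = 33 (stopped by the supply cap of 3).
Mixing does better — 2×T, 3×N, and 3×A: area 44 ≤ 46, yield 2·4 + 3·11 + 3·7 = 62.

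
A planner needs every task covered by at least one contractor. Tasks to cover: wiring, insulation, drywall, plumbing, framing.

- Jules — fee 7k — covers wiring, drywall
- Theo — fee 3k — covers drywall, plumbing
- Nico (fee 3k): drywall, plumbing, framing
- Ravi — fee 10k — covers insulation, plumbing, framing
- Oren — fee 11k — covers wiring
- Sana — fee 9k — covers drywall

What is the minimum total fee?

The greedy cost-per-new-task heuristic would pick Nico, Jules, and Ravi for 20, but a cheaper cover exists.
Choose Jules and Ravi: together they cover wiring, insulation, drywall, plumbing, framing — every task.
Total fee: 7 + 10 = 17.
No cover costs less than 17.

17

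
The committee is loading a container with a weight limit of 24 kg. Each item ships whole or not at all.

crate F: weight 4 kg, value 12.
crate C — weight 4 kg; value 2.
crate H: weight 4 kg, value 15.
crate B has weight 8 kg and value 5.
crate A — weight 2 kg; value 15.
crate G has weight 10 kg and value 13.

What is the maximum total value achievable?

Allowing fractional choices, the relaxed optimum would be about 57.5, but items are indivisible.
crate F + crate C + crate H + crate B + crate A: weight 4 + 4 + 4 + 8 + 2 = 22 ≤ 24, value 12 + 2 + 15 + 5 + 15 = 49.
crate F + crate C + crate H + crate A + crate G: weight 4 + 4 + 4 + 2 + 10 = 24 ≤ 24, value 12 + 2 + 15 + 15 + 13 = 57.
crate F + crate H + crate A + crate G: weight 4 + 4 + 2 + 10 = 20 ≤ 24, value 12 + 15 + 15 + 13 = 55.
Best is crate F, crate C, crate H, crate A, and crate G with total value 57.

57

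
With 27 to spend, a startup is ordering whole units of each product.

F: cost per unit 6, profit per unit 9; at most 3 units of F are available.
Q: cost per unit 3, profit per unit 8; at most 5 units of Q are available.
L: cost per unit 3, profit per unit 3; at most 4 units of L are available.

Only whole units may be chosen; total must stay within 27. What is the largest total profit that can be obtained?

58

This is a bounded integer knapsack.
Take 2×F and 5×Q: cost 27 ≤ 27, profit 2·9 + 5·8 = 58.
Q has the best ratio (8/3) and is taken to its limit of 5; remaining capacity is filled optimally with the others.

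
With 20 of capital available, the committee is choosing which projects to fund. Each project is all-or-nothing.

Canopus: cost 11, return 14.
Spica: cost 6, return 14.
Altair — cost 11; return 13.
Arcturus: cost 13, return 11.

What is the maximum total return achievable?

28

Allowing fractional choices, the relaxed optimum would be about 31.5, but projects are indivisible.
Canopus + Spica: cost 11 + 6 = 17 ≤ 20, return 14 + 14 = 28.
Spica + Arcturus: cost 6 + 13 = 19 ≤ 20, return 14 + 11 = 25.
Spica + Altair: cost 6 + 11 = 17 ≤ 20, return 14 + 13 = 27.
Best is Canopus and Spica with total return 28.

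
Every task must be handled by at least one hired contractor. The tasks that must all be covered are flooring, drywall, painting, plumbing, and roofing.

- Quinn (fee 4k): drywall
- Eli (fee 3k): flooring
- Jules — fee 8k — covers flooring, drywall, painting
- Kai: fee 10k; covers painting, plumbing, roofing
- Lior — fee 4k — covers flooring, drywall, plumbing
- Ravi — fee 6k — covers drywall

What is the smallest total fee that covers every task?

Choose Kai and Lior: together they cover flooring, drywall, painting, plumbing, roofing — every task.
Total fee: 10 + 4 = 14.
No cover costs less than 14.

14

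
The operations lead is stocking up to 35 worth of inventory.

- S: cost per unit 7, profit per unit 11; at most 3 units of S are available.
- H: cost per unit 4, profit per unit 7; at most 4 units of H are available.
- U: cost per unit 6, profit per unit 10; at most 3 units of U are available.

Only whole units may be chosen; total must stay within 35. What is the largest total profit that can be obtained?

This is a bounded integer knapsack.
H has the best ratio (7/4); taking only H gives at most 4×7 = 28 (stopped by the supply cap of 4).
Mixing does better — 1×S, 4×H, and 2×U: cost 35 ≤ 35, profit 1·11 + 4·7 + 2·10 = 59.

59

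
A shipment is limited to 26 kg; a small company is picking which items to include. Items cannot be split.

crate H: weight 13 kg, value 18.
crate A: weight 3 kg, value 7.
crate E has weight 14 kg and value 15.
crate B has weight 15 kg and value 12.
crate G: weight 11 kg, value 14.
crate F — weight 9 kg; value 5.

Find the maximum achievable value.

Allowing fractional choices, the relaxed optimum would be about 37.7, but items are indivisible.
crate H + crate A + crate F: weight 13 + 3 + 9 = 25 ≤ 26, value 18 + 7 + 5 = 30.
crate H + crate G: weight 13 + 11 = 24 ≤ 26, value 18 + 14 = 32.
Best is crate H and crate G with total value 32.

32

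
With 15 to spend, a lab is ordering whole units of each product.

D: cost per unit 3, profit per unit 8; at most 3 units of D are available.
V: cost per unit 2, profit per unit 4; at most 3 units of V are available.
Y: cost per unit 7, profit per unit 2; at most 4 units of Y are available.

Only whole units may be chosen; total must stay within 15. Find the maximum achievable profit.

36

D has the best ratio (8/3); taking only D gives at most 3×8 = 24 (stopped by the supply cap of 3).
Mixing does better — 3×D and 3×V: cost 15 ≤ 15, profit 3·8 + 3·4 = 36.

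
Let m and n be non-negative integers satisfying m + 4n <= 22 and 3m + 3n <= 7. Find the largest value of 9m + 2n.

(m,n)=(2,0): 1·2+4·0=2≤22, 3·2+3·0=6≤7, objective 18.
(m,n)=(1,1): 1·1+4·1=5≤22, 3·1+3·1=6≤7, objective 11.
(m,n)=(1,0): 1·1+4·0=1≤22, 3·1+3·0=3≤7, objective 9.
The best lattice point is (2,0), giving 18.

18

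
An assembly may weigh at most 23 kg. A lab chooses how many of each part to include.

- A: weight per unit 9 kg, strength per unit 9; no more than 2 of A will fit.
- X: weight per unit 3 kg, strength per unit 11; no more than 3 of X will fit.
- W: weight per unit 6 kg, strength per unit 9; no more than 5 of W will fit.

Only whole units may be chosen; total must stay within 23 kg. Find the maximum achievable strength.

X has the best ratio (11/3); taking only X gives at most 3×11 = 33 (stopped by the supply cap of 3).
Mixing does better — 3×X and 2×W: weight 21 ≤ 23, strength 3·11 + 2·9 = 51.

51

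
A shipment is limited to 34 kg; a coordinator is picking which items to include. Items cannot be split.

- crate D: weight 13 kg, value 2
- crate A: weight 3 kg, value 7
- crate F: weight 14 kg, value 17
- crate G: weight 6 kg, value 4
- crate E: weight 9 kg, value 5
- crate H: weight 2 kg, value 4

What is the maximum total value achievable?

crate A + crate F + crate E + crate H: weight 3 + 14 + 9 + 2 = 28 ≤ 34, value 7 + 17 + 5 + 4 = 33.
crate A + crate F + crate G + crate E: weight 3 + 14 + 6 + 9 = 32 ≤ 34, value 7 + 17 + 4 + 5 = 33.
crate A + crate F + crate G + crate E + crate H: weight 3 + 14 + 6 + 9 + 2 = 34 ≤ 34, value 7 + 17 + 4 + 5 + 4 = 37.
Best is crate A, crate F, crate G, crate E, and crate H with total value 37.

37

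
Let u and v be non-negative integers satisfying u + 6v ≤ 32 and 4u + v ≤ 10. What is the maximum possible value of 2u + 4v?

(u,v)=(1,5) is feasible, giving 22.
(u,v)=(0,5) is feasible, giving 20.
(u,v)=(1,4) is feasible, giving 18.
No feasible integer point exceeds 22.

22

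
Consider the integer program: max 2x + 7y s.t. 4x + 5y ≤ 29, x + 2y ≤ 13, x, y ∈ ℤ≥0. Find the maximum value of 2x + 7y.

37

(x,y)=(1,5) is feasible, giving 37.
(x,y)=(0,5) is feasible, giving 35.
The best lattice point is (1,5), giving 37.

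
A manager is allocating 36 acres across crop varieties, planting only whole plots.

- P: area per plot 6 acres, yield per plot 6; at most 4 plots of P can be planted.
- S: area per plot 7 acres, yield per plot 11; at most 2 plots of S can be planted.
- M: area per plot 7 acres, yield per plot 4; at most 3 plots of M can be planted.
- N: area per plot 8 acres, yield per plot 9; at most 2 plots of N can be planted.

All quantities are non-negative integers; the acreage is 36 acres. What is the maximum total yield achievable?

1×P, 2×S, and 2×N: area 36 ≤ 36, yield 1·6 + 2·11 + 2·9 = 46.
2×P, 2×S, and 1×N: area 34 ≤ 36, yield 2·6 + 2·11 + 1·9 = 43.
Best is 46.

46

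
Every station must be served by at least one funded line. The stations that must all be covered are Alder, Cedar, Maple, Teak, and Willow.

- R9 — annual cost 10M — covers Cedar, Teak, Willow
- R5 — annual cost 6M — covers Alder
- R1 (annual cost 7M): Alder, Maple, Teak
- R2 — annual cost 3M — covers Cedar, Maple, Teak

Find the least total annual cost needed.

The greedy cost-per-new-station heuristic would pick R2, R5, and R9 for 19, but a cheaper cover exists.
Choose R9 and R1: together they cover Alder, Cedar, Maple, Teak, Willow — every station.
Total annual cost: 10 + 7 = 17.
No cover costs less than 17.

17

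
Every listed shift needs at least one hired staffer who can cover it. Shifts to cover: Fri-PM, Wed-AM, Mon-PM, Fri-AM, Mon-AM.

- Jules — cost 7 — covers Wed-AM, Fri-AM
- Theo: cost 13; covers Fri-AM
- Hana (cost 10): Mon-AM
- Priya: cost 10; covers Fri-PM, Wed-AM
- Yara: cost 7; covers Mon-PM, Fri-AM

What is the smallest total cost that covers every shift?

The greedy cost-per-new-shift heuristic would pick Jules, Yara, Hana, and Priya for 34, but a cheaper cover exists.
Choose Hana, Priya, and Yara: together they cover Fri-PM, Wed-AM, Mon-PM, Fri-AM, Mon-AM — every shift.
Total cost: 10 + 10 + 7 = 27.
No cover costs less than 27.

27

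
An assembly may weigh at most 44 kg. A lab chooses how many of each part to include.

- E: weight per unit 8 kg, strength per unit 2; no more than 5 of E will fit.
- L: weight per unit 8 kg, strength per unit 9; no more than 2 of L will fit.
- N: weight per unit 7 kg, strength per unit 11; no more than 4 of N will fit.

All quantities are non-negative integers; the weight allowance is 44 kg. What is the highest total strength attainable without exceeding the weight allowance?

62

N has the best ratio (11/7); taking only N gives at most 4×11 = 44 (stopped by the supply cap of 4).
Mixing does better — 2×L and 4×N: weight 44 ≤ 44, strength 2·9 + 4·11 = 62.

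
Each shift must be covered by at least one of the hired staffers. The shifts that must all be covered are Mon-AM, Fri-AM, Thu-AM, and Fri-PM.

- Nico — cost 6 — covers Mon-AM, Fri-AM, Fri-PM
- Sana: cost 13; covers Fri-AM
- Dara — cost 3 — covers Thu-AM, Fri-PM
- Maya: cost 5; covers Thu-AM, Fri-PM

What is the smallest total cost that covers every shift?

9

Choose Nico and Dara: together they cover Mon-AM, Fri-AM, Thu-AM, Fri-PM — every shift.
Total cost: 6 + 3 = 9.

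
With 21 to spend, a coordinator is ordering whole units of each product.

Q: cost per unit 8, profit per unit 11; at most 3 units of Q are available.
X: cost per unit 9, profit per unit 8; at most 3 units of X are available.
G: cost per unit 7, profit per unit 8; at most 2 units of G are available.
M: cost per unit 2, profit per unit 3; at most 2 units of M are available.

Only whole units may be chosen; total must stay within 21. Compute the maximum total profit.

28

M has the best ratio (3/2); taking only M gives at most 2×3 = 6 (stopped by the supply cap of 2).
Mixing does better — 2×Q and 2×M: cost 20 ≤ 21, profit 2·11 + 2·3 = 28.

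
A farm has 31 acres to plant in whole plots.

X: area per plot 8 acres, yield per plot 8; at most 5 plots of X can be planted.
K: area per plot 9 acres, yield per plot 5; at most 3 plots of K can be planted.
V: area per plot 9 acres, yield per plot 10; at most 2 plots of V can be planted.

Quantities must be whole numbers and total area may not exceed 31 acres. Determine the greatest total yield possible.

28

This is a bounded integer knapsack.
V has the best ratio (10/9); taking only V gives at most 2×10 = 20 (stopped by the supply cap of 2).
Mixing does better — 1×X and 2×V: area 26 ≤ 31, yield 1·8 + 2·10 = 28.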